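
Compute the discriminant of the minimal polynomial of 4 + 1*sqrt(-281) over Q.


The element 4 + 1*sqrt(-281) has minimal polynomial:
x^2 - 8*x + 297
Discriminant = (-8)^2 - 4*(297)
= 64 - 1188
= -1124

-1124


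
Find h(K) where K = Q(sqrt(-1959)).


K = Q(sqrt(-1959)). d mod 4 = 1, so D = disc(K) = d = -1959
h(K) equals the number of primitive reduced positive-definite forms (a, b, c) = a*x^2 + b*x*y + c*y^2 with b^2 - 4ac = D,
where reduced means |b| <= a <= c, with b >= 0 whenever |b| = a or a = c, and primitive means gcd(a, b, c) = 1.
Reduced forces 3a^2 <= |D| = 1959, so 1 <= a <= 25; b must have the parity of D, and c = (b^2 - D)/(4a) must be an integer >= a.
Enumerate a = 1..25, b in [-a, a]:
  a=1: (1, 1, 490)  [1]
  a=2: (2, -1, 245), (2, 1, 245)  [2]
  a=3: (3, 3, 164)  [1]
  a=4: (4, -3, 123), (4, 3, 123)  [2]
  a=5: (5, -1, 98), (5, 1, 98)  [2]
  a=6: (6, -3, 82), (6, 3, 82)  [2]
  a=7: (7, -1, 70), (7, 1, 70)  [2]
  a=8: (8, -5, 62), (8, 5, 62)  [2]
  a=9: none
  a=10: (10, -9, 51), (10, -1, 49), (10, 1, 49), (10, 9, 51)  [4]
  a=11: none
  a=12: (12, -3, 41), (12, 3, 41)  [2]
  a=13: (13, -11, 40), (13, 11, 40)  [2]
  a=14: (14, -13, 38), (14, -1, 35), (14, 1, 35), (14, 13, 38)  [4]
  a=15: (15, -9, 34), (15, 9, 34)  [2]
  a=16: (16, -5, 31), (16, 5, 31)  [2]
  a=17: (17, -9, 30), (17, 9, 30)  [2]
  a=18: none
  a=19: (19, -13, 28), (19, 13, 28)  [2]
  a=20: (20, -19, 29), (20, -11, 26), (20, 11, 26), (20, 19, 29)  [4]
  a=21: (21, -15, 26), (21, 15, 26)  [2]
  a=22..23: none
  a=24: (24, -21, 25), (24, 21, 25)  [2]
  a=25: none
Total reduced forms: 1 + 2 + 1 + 2 + 2 + 2 + 2 + 2 + 4 + 2 + 2 + 4 + 2 + 2 + 2 + 2 + 4 + 2 + 2 = 42
h = 42

42


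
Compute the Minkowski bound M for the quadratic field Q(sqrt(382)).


d = 382, d mod 4 = 2, so disc(K) = 4d = 1528; |disc(K)| = 1528
Real quadratic field, so n = 2, s = r2 = 0, r1 = 2
M = (n!/n^n) * (4/pi)^s * sqrt(|disc(K)|) = (2!/2^2) * (4/pi)^0 * sqrt(1528)
= 0.5 * 1.000000 * 39.089641
= 19.5448

19.5448


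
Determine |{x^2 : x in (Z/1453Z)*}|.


For prime p, the number of non-zero quadratic residues is (p-1)/2.
= (1453-1)/2
= 726

726


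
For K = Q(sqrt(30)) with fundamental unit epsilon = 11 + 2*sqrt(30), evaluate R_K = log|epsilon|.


epsilon = 11 + 2*sqrt(30)
= 21.9545
R = ln(21.9545)
= 3.0890

3.0890


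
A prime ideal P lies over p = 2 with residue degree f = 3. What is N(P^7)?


N(P^a) = p^(a*f)
= 2^(7*3)
= 2^21
= 2097152

2097152


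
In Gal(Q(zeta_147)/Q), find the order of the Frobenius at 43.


The Frobenius at p in Gal(Q(zeta_n)/Q) = (Z/nZ)* is the class of p, so its order is ord_147(43), the smallest k >= 1 with 43^k = 1 mod 147.
n = 147 = 3 * 7^2, phi(147) = 84; the order divides phi(n).
Divisors of 84: 1, 2, 3, 4, 6, 7, 12, 14, 21, 28, 42, 84
Repeated squaring mod 147: 43^1 = 43, 43^2 = 85, 43^4 = 22, 43^8 = 43, 43^16 = 85, 43^32 = 22, 43^64 = 43
Test divisors in increasing order:
  k=1: 43^1 = 43 mod 147
  k=2: 43^2 = 85 mod 147
  k=3: 43^3 = 85 * 43 = 127 mod 147
  k=4: 43^4 = 22 mod 147
  k=6: 43^6 = 22 * 85 = 106 mod 147
  k=7: 43^7 = 22 * 85 * 43 = 1 mod 147  <- first divisor giving 1
Order = 7

7


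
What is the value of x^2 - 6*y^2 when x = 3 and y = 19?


x^2 - d*y^2
= 3^2 - 6*19^2
= 9 - 2166
= -2157

-2157


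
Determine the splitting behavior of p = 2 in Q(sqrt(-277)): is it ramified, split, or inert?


K = Q(sqrt(-277)). Since d mod 4 = 3, disc(K) = -1108.
Check p | disc: -1108 mod 2 = 0.
p divides disc, so p ramifies: (p) = P^2 with e=2, f=1, g=1.
Therefore p is ramified.

ramified


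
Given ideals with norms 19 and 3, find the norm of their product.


N(IJ) = N(I) * N(J)
= 19 * 3
= 57

57


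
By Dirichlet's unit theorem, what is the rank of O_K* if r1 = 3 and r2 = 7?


By Dirichlet's unit theorem:
rank = r1 + r2 - 1
= 3 + 7 - 1
= 9

9


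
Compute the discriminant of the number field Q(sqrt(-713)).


For K = Q(sqrt(d)) with d squarefree: disc(K) = d if d = 1 mod 4, and disc(K) = 4d if d = 2 or 3 mod 4.
Here d = -713, and d mod 4 = 3.
d = 3 mod 4, not 1 (O_K = Z[sqrt(d)]), so disc(K) = 4d = 4 * (-713) = -2852

-2852


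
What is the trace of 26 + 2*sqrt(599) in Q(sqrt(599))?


Tr(a + b*sqrt(d)) = (a + b*sqrt(d)) + (a - b*sqrt(d)) = 2a
= 2 * (26)
= 52

52


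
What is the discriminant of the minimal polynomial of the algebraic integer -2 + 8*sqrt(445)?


The element -2 + 8*sqrt(445) has minimal polynomial:
x^2 + 4*x - 28476
Discriminant = (4)^2 - 4*(-28476)
= 16 + 113904
= 113920

113920


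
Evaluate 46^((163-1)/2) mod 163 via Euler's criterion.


p = 163 is prime and the exponent is (p-1)/2 = 81, so by Euler's criterion 46^81 = (46/163) = +1 or -1 mod 163.
Compute by square-and-multiply:
  81 = 64 + 16 + 1 (binary 1010001)
  Repeated squaring mod 163: 46^1 = 46, 46^2 = 160, 46^4 = 9, 46^8 = 81, 46^16 = 41, 46^32 = 51, 46^64 = 156
  46^81 = 46^64 * 46^16 * 46^1 = 156 * 41 * 46 mod 163
    156 * 41 = 6396 = 39 mod 163
    39 * 46 = 1794 = 1 mod 163
  46^81 = 1 mod 163
Result 1: 46 is a quadratic residue mod 163.
46^81 mod 163 = 1

1


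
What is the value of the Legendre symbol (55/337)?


p = 337 is prime, so compute (55/337) with the reciprocity algorithm (Jacobi-symbol steps: pull out 2s via (2/n), flip via reciprocity, reduce):
  reciprocity: (55/337) -> +(337/55)
  reduce: (7/55)
  reciprocity: (7/55) -> -(55/7)
  reduce: (6/7)
  pull out 2: (2/7) = +1  (since 7 mod 8 = 7)
  reciprocity: (3/7) -> -(7/3)
  reduce: (1/3)
  (1/3) = 1
Product of signs = 1
(55/337) = 1

1


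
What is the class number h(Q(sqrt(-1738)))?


K = Q(sqrt(-1738)). d mod 4 = 2, so D = disc(K) = 4d = -6952
h(K) equals the number of primitive reduced positive-definite forms (a, b, c) = a*x^2 + b*x*y + c*y^2 with b^2 - 4ac = D,
where reduced means |b| <= a <= c, with b >= 0 whenever |b| = a or a = c, and primitive means gcd(a, b, c) = 1.
Reduced forces 3a^2 <= |D| = 6952, so 1 <= a <= 48; b must have the parity of D, and c = (b^2 - D)/(4a) must be an integer >= a.
Enumerate a = 1..48, b in [-a, a]:
  a=1: (1, 0, 1738)  [1]
  a=2: (2, 0, 869)  [1]
  a=3..10: none
  a=11: (11, 0, 158)  [1]
  a=12: none
  a=13: (13, -4, 134), (13, 4, 134)  [2]
  a=14..16: none
  a=17: (17, -16, 106), (17, 16, 106)  [2]
  a=18..21: none
  a=22: (22, 0, 79)  [1]
  a=23..25: none
  a=26: (26, -4, 67), (26, 4, 67)  [2]
  a=27..33: none
  a=34: (34, -16, 53), (34, 16, 53)  [2]
  a=35..36: none
  a=37: (37, -2, 47), (37, 2, 47)  [2]
  a=38..40: none
  a=41: (41, -10, 43), (41, 10, 43)  [2]
  a=42..48: none
Total reduced forms: 1 + 1 + 1 + 2 + 2 + 1 + 2 + 2 + 2 + 2 = 16
h = 16

16


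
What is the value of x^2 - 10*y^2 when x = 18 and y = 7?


x^2 - d*y^2
= 18^2 - 10*7^2
= 324 - 490
= -166

-166


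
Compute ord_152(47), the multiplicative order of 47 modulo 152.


We want ord_152(47), the smallest k >= 1 with 47^k = 1 mod 152.
n = 152 = 2^3 * 19, phi(152) = 72; the order divides phi(n).
Divisors of 72: 1, 2, 3, 4, 6, 8, 9, 12, 18, 24, 36, 72
Repeated squaring mod 152: 47^1 = 47, 47^2 = 81, 47^4 = 25, 47^8 = 17, 47^16 = 137, 47^32 = 73, 47^64 = 9
Test divisors in increasing order:
  k=1: 47^1 = 47 mod 152
  k=2: 47^2 = 81 mod 152
  k=3: 47^3 = 81 * 47 = 7 mod 152
  k=4: 47^4 = 25 mod 152
  k=6: 47^6 = 25 * 81 = 49 mod 152
  k=8: 47^8 = 17 mod 152
  k=9: 47^9 = 17 * 47 = 39 mod 152
  k=12: 47^12 = 17 * 25 = 121 mod 152
  k=18: 47^18 = 137 * 81 = 1 mod 152  <- first divisor giving 1
Order = 18

18


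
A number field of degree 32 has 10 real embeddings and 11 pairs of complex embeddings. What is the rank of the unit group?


By Dirichlet's unit theorem:
rank = r1 + r2 - 1
= 10 + 11 - 1
= 20

20


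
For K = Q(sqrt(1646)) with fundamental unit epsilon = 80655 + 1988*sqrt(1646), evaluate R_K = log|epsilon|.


epsilon = 80655 + 1988*sqrt(1646)
= 161310.0000
R = ln(161310.0000)
= 11.9911

11.9911


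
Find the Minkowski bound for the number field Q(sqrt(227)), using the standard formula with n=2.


d = 227, d mod 4 = 3, so disc(K) = 4d = 908; |disc(K)| = 908
Real quadratic field, so n = 2, s = r2 = 0, r1 = 2
M = (n!/n^n) * (4/pi)^s * sqrt(|disc(K)|) = (2!/2^2) * (4/pi)^0 * sqrt(908)
= 0.5 * 1.000000 * 30.133038
= 15.0665

15.0665


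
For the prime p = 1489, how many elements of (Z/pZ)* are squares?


For prime p, the number of non-zero quadratic residues is (p-1)/2.
= (1489-1)/2
= 744

744


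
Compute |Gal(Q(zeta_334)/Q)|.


|Gal(Q(zeta_334)/Q)| = phi(334)
= 166

166


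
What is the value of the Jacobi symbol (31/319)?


Compute (31/319) via quadratic reciprocity:
  reciprocity: (31/319) -> -(319/31)
  reduce: (9/31)
  reciprocity: (9/31) -> +(31/9)
  reduce: (4/9)
  pull out 2: (2/9) = +1  (since 9 mod 8 = 1)
  pull out 2: (2/9) = +1  (since 9 mod 8 = 1)
  (1/9) = 1
Product of signs = -1

-1


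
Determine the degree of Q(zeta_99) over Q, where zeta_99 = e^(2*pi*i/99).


The degree equals Euler's totient phi(99).
99 = 3^2 * 11
phi(99) = 60

60


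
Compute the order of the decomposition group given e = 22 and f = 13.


|D_P| = e * f
= 22 * 13
= 286

286


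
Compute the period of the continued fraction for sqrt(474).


Run the CF algorithm for sqrt(474).
a_0 = floor(sqrt(474)) = 21; set m_0=0, q_0=1.
Recurrence: m' = q*a - m,  q' = (d - m'^2)/q,  a' = floor((a_0 + m')/q').
  step 1: m=21, q=33, a=1
  step 2: m=12, q=10, a=3
  step 3: m=18, q=15, a=2
  step 4: m=12, q=22, a=1
  step 5: m=10, q=17, a=1
  step 6: m=7, q=25, a=1
  step 7: m=18, q=6, a=6
  step 8: m=18, q=25, a=1
  step 9: m=7, q=17, a=1
  step 10: m=10, q=22, a=1
  step 11: m=12, q=15, a=2
  step 12: m=18, q=10, a=3
  step 13: m=12, q=33, a=1
  step 14: m=21, q=1, a=42
a_14 = 2*a_0 = 42, so the period closes here.
sqrt(474) = [21; 1, 3, 2, 1, 1, 1, 6, 1, 1, 1, 2, 3, 1, 42]
Period length = 14

14


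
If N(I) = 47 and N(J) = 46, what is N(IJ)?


N(IJ) = N(I) * N(J)
= 47 * 46
= 2162

2162


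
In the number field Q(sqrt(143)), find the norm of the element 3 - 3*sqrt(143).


N(a + b*sqrt(d)) = a^2 - d*b^2
= (3)^2 - (143)*(-3)^2
= 9 - 1287
= -1278

-1278


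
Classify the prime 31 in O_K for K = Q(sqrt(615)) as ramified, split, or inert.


K = Q(sqrt(615)). Since d mod 4 = 3, disc(K) = 2460.
Check p | disc: 2460 mod 31 = 11.
p does not divide disc. Compute Legendre symbol (d/p):
26^((31-1)/2) mod 31 = -1
(d/p) = -1, so p is inert: (p) stays prime with e=1, f=2, g=1.
Therefore p is inert.

inert


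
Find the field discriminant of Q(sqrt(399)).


For K = Q(sqrt(d)) with d squarefree: disc(K) = d if d = 1 mod 4, and disc(K) = 4d if d = 2 or 3 mod 4.
Here d = 399, and d mod 4 = 3.
d = 3 mod 4, not 1 (O_K = Z[sqrt(d)]), so disc(K) = 4d = 4 * (399) = 1596

1596


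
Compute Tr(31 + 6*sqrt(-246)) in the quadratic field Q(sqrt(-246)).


Tr(a + b*sqrt(d)) = (a + b*sqrt(d)) + (a - b*sqrt(d)) = 2a
= 2 * (31)
= 62

62


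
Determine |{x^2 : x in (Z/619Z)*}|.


For prime p, the number of non-zero quadratic residues is (p-1)/2.
= (619-1)/2
= 309

309


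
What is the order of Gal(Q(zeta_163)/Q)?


|Gal(Q(zeta_163)/Q)| = phi(163)
= 162

162


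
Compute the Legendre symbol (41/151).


p = 151 is prime, so compute (41/151) with the reciprocity algorithm (Jacobi-symbol steps: pull out 2s via (2/n), flip via reciprocity, reduce):
  reciprocity: (41/151) -> +(151/41)
  reduce: (28/41)
  pull out 2: (2/41) = +1  (since 41 mod 8 = 1)
  pull out 2: (2/41) = +1  (since 41 mod 8 = 1)
  reciprocity: (7/41) -> +(41/7)
  reduce: (6/7)
  pull out 2: (2/7) = +1  (since 7 mod 8 = 7)
  reciprocity: (3/7) -> -(7/3)
  reduce: (1/3)
  (1/3) = 1
Product of signs = -1
(41/151) = -1

-1


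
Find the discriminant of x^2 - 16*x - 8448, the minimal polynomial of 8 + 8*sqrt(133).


The element 8 + 8*sqrt(133) has minimal polynomial:
x^2 - 16*x - 8448
Discriminant = (-16)^2 - 4*(-8448)
= 256 + 33792
= 34048

34048


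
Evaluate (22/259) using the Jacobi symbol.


Compute (22/259) via quadratic reciprocity:
  pull out 2: (2/259) = -1  (since 259 mod 8 = 3)
  reciprocity: (11/259) -> -(259/11)
  reduce: (6/11)
  pull out 2: (2/11) = -1  (since 11 mod 8 = 3)
  reciprocity: (3/11) -> -(11/3)
  reduce: (2/3)
  pull out 2: (2/3) = -1  (since 3 mod 8 = 3)
  (1/3) = 1
Product of signs = -1

-1


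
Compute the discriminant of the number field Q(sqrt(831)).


For K = Q(sqrt(d)) with d squarefree: disc(K) = d if d = 1 mod 4, and disc(K) = 4d if d = 2 or 3 mod 4.
Here d = 831, and d mod 4 = 3.
d = 3 mod 4, not 1 (O_K = Z[sqrt(d)]), so disc(K) = 4d = 4 * (831) = 3324

3324


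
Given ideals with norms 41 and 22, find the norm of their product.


N(IJ) = N(I) * N(J)
= 41 * 22
= 902

902


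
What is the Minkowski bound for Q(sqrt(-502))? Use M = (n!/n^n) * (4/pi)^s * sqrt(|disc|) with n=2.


d = -502, d mod 4 = 2, so disc(K) = 4d = -2008; |disc(K)| = 2008
Imaginary quadratic field, so n = 2, s = r2 = 1, r1 = 0
M = (n!/n^n) * (4/pi)^s * sqrt(|disc(K)|) = (2!/2^2) * (4/pi)^1 * sqrt(2008)
= 0.5 * 1.273240 * 44.810713
= 28.5274

28.5274


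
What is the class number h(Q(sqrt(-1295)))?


K = Q(sqrt(-1295)). d mod 4 = 1, so D = disc(K) = d = -1295
h(K) equals the number of primitive reduced positive-definite forms (a, b, c) = a*x^2 + b*x*y + c*y^2 with b^2 - 4ac = D,
where reduced means |b| <= a <= c, with b >= 0 whenever |b| = a or a = c, and primitive means gcd(a, b, c) = 1.
Reduced forces 3a^2 <= |D| = 1295, so 1 <= a <= 20; b must have the parity of D, and c = (b^2 - D)/(4a) must be an integer >= a.
Enumerate a = 1..20, b in [-a, a]:
  a=1: (1, 1, 324)  [1]
  a=2: (2, -1, 162), (2, 1, 162)  [2]
  a=3: (3, -1, 108), (3, 1, 108)  [2]
  a=4: (4, -1, 81), (4, 1, 81)  [2]
  a=5: (5, 5, 66)  [1]
  a=6: (6, -5, 55), (6, -1, 54), (6, 1, 54), (6, 5, 55)  [4]
  a=7: (7, 7, 48)  [1]
  a=8: (8, -7, 42), (8, 7, 42)  [2]
  a=9: (9, -1, 36), (9, 1, 36)  [2]
  a=10: (10, -5, 33), (10, 5, 33)  [2]
  a=11: (11, -5, 30), (11, 5, 30)  [2]
  a=12: (12, -7, 28), (12, -1, 27), (12, 1, 27), (12, 7, 28)  [4]
  a=13: none
  a=14: (14, -7, 24), (14, 7, 24)  [2]
  a=15: (15, -5, 22), (15, 5, 22)  [2]
  a=16: (16, -7, 21), (16, 7, 21)  [2]
  a=17: none
  a=18: (18, -17, 22), (18, 1, 18), (18, 17, 22)  [3]
  a=19: (19, -15, 20), (19, 15, 20)  [2]
  a=20: none
Total reduced forms: 1 + 2 + 2 + 2 + 1 + 4 + 1 + 2 + 2 + 2 + 2 + 4 + 2 + 2 + 2 + 3 + 2 = 36
h = 36

36


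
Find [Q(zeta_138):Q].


The degree equals Euler's totient phi(138).
138 = 2 * 3 * 23
phi(138) = 44

44


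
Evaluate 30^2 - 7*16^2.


x^2 - d*y^2
= 30^2 - 7*16^2
= 900 - 1792
= -892

-892


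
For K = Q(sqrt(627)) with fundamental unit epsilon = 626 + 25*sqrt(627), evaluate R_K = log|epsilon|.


epsilon = 626 + 25*sqrt(627)
= 1251.9992
R = ln(1251.9992)
= 7.1325

7.1325


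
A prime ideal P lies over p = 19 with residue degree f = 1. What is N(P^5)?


N(P^a) = p^(a*f)
= 19^(5*1)
= 19^5
= 2476099

2476099


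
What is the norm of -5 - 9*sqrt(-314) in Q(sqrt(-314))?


N(a + b*sqrt(d)) = a^2 - d*b^2
= (-5)^2 - (-314)*(-9)^2
= 25 + 25434
= 25459

25459


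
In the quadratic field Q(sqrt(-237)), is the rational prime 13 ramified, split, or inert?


K = Q(sqrt(-237)). Since d mod 4 = 3, disc(K) = -948.
Check p | disc: -948 mod 13 = 1.
p does not divide disc. Compute Legendre symbol (d/p):
10^((13-1)/2) mod 13 = 1
(d/p) = 1, so p splits: (p) = P*P' with e=1, f=1, g=2.
Therefore p is split.

split


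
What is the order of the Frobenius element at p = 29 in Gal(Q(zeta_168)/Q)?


The Frobenius at p in Gal(Q(zeta_n)/Q) = (Z/nZ)* is the class of p, so its order is ord_168(29), the smallest k >= 1 with 29^k = 1 mod 168.
n = 168 = 2^3 * 3 * 7, phi(168) = 48; the order divides phi(n).
Divisors of 48: 1, 2, 3, 4, 6, 8, 12, 16, 24, 48
Repeated squaring mod 168: 29^1 = 29, 29^2 = 1, 29^4 = 1, 29^8 = 1, 29^16 = 1, 29^32 = 1
Test divisors in increasing order:
  k=1: 29^1 = 29 mod 168
  k=2: 29^2 = 1 mod 168  <- first divisor giving 1
Order = 2

2


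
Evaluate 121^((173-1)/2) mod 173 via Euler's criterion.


p = 173 is prime and the exponent is (p-1)/2 = 86, so by Euler's criterion 121^86 = (121/173) = +1 or -1 mod 173.
Compute by square-and-multiply:
  86 = 64 + 16 + 4 + 2 (binary 1010110)
  Repeated squaring mod 173: 121^1 = 121, 121^2 = 109, 121^4 = 117, 121^8 = 22, 121^16 = 138, 121^32 = 14, 121^64 = 23
  121^86 = 121^64 * 121^16 * 121^4 * 121^2 = 23 * 138 * 117 * 109 mod 173
    23 * 138 = 3174 = 60 mod 173
    60 * 117 = 7020 = 100 mod 173
    100 * 109 = 10900 = 1 mod 173
  121^86 = 1 mod 173
Result 1: 121 is a quadratic residue mod 173.
121^86 mod 173 = 1

1


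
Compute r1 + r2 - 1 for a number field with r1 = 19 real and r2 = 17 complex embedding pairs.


By Dirichlet's unit theorem:
rank = r1 + r2 - 1
= 19 + 17 - 1
= 35

35


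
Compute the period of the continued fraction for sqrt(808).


Run the CF algorithm for sqrt(808).
a_0 = floor(sqrt(808)) = 28; set m_0=0, q_0=1.
Recurrence: m' = q*a - m,  q' = (d - m'^2)/q,  a' = floor((a_0 + m')/q').
  step 1: m=28, q=24, a=2
  step 2: m=20, q=17, a=2
  step 3: m=14, q=36, a=1
  step 4: m=22, q=9, a=5
  step 5: m=23, q=31, a=1
  step 6: m=8, q=24, a=1
  step 7: m=16, q=23, a=1
  step 8: m=7, q=33, a=1
  step 9: m=26, q=4, a=13
  step 10: m=26, q=33, a=1
  step 11: m=7, q=23, a=1
  step 12: m=16, q=24, a=1
  step 13: m=8, q=31, a=1
  step 14: m=23, q=9, a=5
  step 15: m=22, q=36, a=1
  step 16: m=14, q=17, a=2
  step 17: m=20, q=24, a=2
  step 18: m=28, q=1, a=56
a_18 = 2*a_0 = 56, so the period closes here.
sqrt(808) = [28; 2, 2, 1, 5, 1, 1, 1, 1, 13, 1, 1, 1, 1, 5, 1, 2, 2, 56]
Period length = 18

18


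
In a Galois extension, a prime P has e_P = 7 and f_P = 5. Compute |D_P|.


|D_P| = e * f
= 7 * 5
= 35

35


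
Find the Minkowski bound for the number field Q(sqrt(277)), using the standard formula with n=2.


d = 277, d mod 4 = 1, so disc(K) = d = 277; |disc(K)| = 277
Real quadratic field, so n = 2, s = r2 = 0, r1 = 2
M = (n!/n^n) * (4/pi)^s * sqrt(|disc(K)|) = (2!/2^2) * (4/pi)^0 * sqrt(277)
= 0.5 * 1.000000 * 16.643317
= 8.3217

8.3217


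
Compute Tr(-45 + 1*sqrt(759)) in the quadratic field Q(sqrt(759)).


Tr(a + b*sqrt(d)) = (a + b*sqrt(d)) + (a - b*sqrt(d)) = 2a
= 2 * (-45)
= -90

-90


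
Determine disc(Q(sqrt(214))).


For K = Q(sqrt(d)) with d squarefree: disc(K) = d if d = 1 mod 4, and disc(K) = 4d if d = 2 or 3 mod 4.
Here d = 214, and d mod 4 = 2.
d = 2 mod 4, not 1 (O_K = Z[sqrt(d)]), so disc(K) = 4d = 4 * (214) = 856

856


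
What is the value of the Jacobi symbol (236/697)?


Compute (236/697) via quadratic reciprocity:
  pull out 2: (2/697) = +1  (since 697 mod 8 = 1)
  pull out 2: (2/697) = +1  (since 697 mod 8 = 1)
  reciprocity: (59/697) -> +(697/59)
  reduce: (48/59)
  pull out 2: (2/59) = -1  (since 59 mod 8 = 3)
  pull out 2: (2/59) = -1  (since 59 mod 8 = 3)
  pull out 2: (2/59) = -1  (since 59 mod 8 = 3)
  pull out 2: (2/59) = -1  (since 59 mod 8 = 3)
  reciprocity: (3/59) -> -(59/3)
  reduce: (2/3)
  pull out 2: (2/3) = -1  (since 3 mod 8 = 3)
  (1/3) = 1
Product of signs = 1

1


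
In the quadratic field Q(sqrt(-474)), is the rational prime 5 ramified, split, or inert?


K = Q(sqrt(-474)). Since d mod 4 = 2, disc(K) = -1896.
Check p | disc: -1896 mod 5 = 4.
p does not divide disc. Compute Legendre symbol (d/p):
1^((5-1)/2) mod 5 = 1
(d/p) = 1, so p splits: (p) = P*P' with e=1, f=1, g=2.
Therefore p is split.

split


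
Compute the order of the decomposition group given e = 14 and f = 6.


|D_P| = e * f
= 14 * 6
= 84

84


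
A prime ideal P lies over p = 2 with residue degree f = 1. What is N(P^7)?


N(P^a) = p^(a*f)
= 2^(7*1)
= 2^7
= 128

128


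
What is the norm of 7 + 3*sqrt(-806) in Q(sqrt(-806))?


N(a + b*sqrt(d)) = a^2 - d*b^2
= (7)^2 - (-806)*(3)^2
= 49 + 7254
= 7303

7303


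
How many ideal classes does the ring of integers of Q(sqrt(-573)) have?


K = Q(sqrt(-573)). d mod 4 = 3, so D = disc(K) = 4d = -2292
h(K) equals the number of primitive reduced positive-definite forms (a, b, c) = a*x^2 + b*x*y + c*y^2 with b^2 - 4ac = D,
where reduced means |b| <= a <= c, with b >= 0 whenever |b| = a or a = c, and primitive means gcd(a, b, c) = 1.
Reduced forces 3a^2 <= |D| = 2292, so 1 <= a <= 27; b must have the parity of D, and c = (b^2 - D)/(4a) must be an integer >= a.
Enumerate a = 1..27, b in [-a, a]:
  a=1: (1, 0, 573)  [1]
  a=2: (2, 2, 287)  [1]
  a=3: (3, 0, 191)  [1]
  a=4..5: none
  a=6: (6, 6, 97)  [1]
  a=7: (7, -2, 82), (7, 2, 82)  [2]
  a=8..12: none
  a=13: (13, -10, 46), (13, 10, 46)  [2]
  a=14: (14, -2, 41), (14, 2, 41)  [2]
  a=15..18: none
  a=19: (19, -8, 31), (19, 8, 31)  [2]
  a=20: none
  a=21: (21, -12, 29), (21, 12, 29)  [2]
  a=22: none
  a=23: (23, -10, 26), (23, 10, 26)  [2]
  a=24..27: none
Total reduced forms: 1 + 1 + 1 + 1 + 2 + 2 + 2 + 2 + 2 + 2 = 16
h = 16

16


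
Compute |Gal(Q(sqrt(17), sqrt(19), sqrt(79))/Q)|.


The 3 square roots of distinct primes are multiplicatively independent over Q,
so [K:Q] = 2^3 and Gal(K/Q) is isomorphic to (Z/2Z)^3.
|Gal| = 2^3 = 8

8


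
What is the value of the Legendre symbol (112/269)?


p = 269 is prime, so compute (112/269) with the reciprocity algorithm (Jacobi-symbol steps: pull out 2s via (2/n), flip via reciprocity, reduce):
  pull out 2: (2/269) = -1  (since 269 mod 8 = 5)
  pull out 2: (2/269) = -1  (since 269 mod 8 = 5)
  pull out 2: (2/269) = -1  (since 269 mod 8 = 5)
  pull out 2: (2/269) = -1  (since 269 mod 8 = 5)
  reciprocity: (7/269) -> +(269/7)
  reduce: (3/7)
  reciprocity: (3/7) -> -(7/3)
  reduce: (1/3)
  (1/3) = 1
Product of signs = -1
(112/269) = -1

-1


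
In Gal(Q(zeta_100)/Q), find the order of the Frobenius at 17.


The Frobenius at p in Gal(Q(zeta_n)/Q) = (Z/nZ)* is the class of p, so its order is ord_100(17), the smallest k >= 1 with 17^k = 1 mod 100.
n = 100 = 2^2 * 5^2, phi(100) = 40; the order divides phi(n).
Divisors of 40: 1, 2, 4, 5, 8, 10, 20, 40
Repeated squaring mod 100: 17^1 = 17, 17^2 = 89, 17^4 = 21, 17^8 = 41, 17^16 = 81, 17^32 = 61
Test divisors in increasing order:
  k=1: 17^1 = 17 mod 100
  k=2: 17^2 = 89 mod 100
  k=4: 17^4 = 21 mod 100
  k=5: 17^5 = 21 * 17 = 57 mod 100
  k=8: 17^8 = 41 mod 100
  k=10: 17^10 = 41 * 89 = 49 mod 100
  k=20: 17^20 = 81 * 21 = 1 mod 100  <- first divisor giving 1
Order = 20

20


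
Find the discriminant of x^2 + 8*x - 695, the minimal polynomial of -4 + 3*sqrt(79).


The element -4 + 3*sqrt(79) has minimal polynomial:
x^2 + 8*x - 695
Discriminant = (8)^2 - 4*(-695)
= 64 + 2780
= 2844

2844


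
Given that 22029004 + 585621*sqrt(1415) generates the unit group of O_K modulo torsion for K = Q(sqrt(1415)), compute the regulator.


epsilon = 22029004 + 585621*sqrt(1415)
= 4.4058e+07
R = ln(4.4058e+07)
= 17.6010

17.6010


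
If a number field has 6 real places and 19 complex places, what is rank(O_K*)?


By Dirichlet's unit theorem:
rank = r1 + r2 - 1
= 6 + 19 - 1
= 24

24


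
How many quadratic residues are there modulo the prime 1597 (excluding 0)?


For prime p, the number of non-zero quadratic residues is (p-1)/2.
= (1597-1)/2
= 798

798


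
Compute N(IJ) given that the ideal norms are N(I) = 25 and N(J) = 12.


N(IJ) = N(I) * N(J)
= 25 * 12
= 300

300


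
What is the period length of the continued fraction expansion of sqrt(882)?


Run the CF algorithm for sqrt(882).
a_0 = floor(sqrt(882)) = 29; set m_0=0, q_0=1.
Recurrence: m' = q*a - m,  q' = (d - m'^2)/q,  a' = floor((a_0 + m')/q').
  step 1: m=29, q=41, a=1
  step 2: m=12, q=18, a=2
  step 3: m=24, q=17, a=3
  step 4: m=27, q=9, a=6
  step 5: m=27, q=17, a=3
  step 6: m=24, q=18, a=2
  step 7: m=12, q=41, a=1
  step 8: m=29, q=1, a=58
a_8 = 2*a_0 = 58, so the period closes here.
sqrt(882) = [29; 1, 2, 3, 6, 3, 2, 1, 58]
Period length = 8

8


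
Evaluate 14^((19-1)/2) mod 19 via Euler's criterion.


p = 19 is prime and the exponent is (p-1)/2 = 9, so by Euler's criterion 14^9 = (14/19) = +1 or -1 mod 19.
Compute by square-and-multiply:
  9 = 8 + 1 (binary 1001)
  Repeated squaring mod 19: 14^1 = 14, 14^2 = 6, 14^4 = 17, 14^8 = 4
  14^9 = 14^8 * 14^1 = 4 * 14 mod 19
    4 * 14 = 56 = 18 mod 19
  14^9 = 18 mod 19
Result 18 = p - 1 = -1 mod 19: 14 is a quadratic non-residue mod 19. As a residue in [0, p-1] the value is 18.
14^9 mod 19 = 18

18


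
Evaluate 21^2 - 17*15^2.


x^2 - d*y^2
= 21^2 - 17*15^2
= 441 - 3825
= -3384

-3384


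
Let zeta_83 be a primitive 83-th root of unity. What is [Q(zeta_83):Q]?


The degree equals Euler's totient phi(83).
83 = 83
phi(83) = 82

82


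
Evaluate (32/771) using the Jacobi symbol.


Compute (32/771) via quadratic reciprocity:
  pull out 2: (2/771) = -1  (since 771 mod 8 = 3)
  pull out 2: (2/771) = -1  (since 771 mod 8 = 3)
  pull out 2: (2/771) = -1  (since 771 mod 8 = 3)
  pull out 2: (2/771) = -1  (since 771 mod 8 = 3)
  pull out 2: (2/771) = -1  (since 771 mod 8 = 3)
  (1/771) = 1
Product of signs = -1

-1


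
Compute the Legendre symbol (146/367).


p = 367 is prime, so compute (146/367) with the reciprocity algorithm (Jacobi-symbol steps: pull out 2s via (2/n), flip via reciprocity, reduce):
  pull out 2: (2/367) = +1  (since 367 mod 8 = 7)
  reciprocity: (73/367) -> +(367/73)
  reduce: (2/73)
  pull out 2: (2/73) = +1  (since 73 mod 8 = 1)
  (1/73) = 1
Product of signs = 1
(146/367) = 1

1


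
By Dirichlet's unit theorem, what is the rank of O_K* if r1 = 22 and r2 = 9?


By Dirichlet's unit theorem:
rank = r1 + r2 - 1
= 22 + 9 - 1
= 30

30


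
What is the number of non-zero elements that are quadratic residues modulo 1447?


For prime p, the number of non-zero quadratic residues is (p-1)/2.
= (1447-1)/2
= 723

723


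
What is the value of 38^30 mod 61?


p = 61 is prime and the exponent is (p-1)/2 = 30, so by Euler's criterion 38^30 = (38/61) = +1 or -1 mod 61.
Compute by square-and-multiply:
  30 = 16 + 8 + 4 + 2 (binary 11110)
  Repeated squaring mod 61: 38^1 = 38, 38^2 = 41, 38^4 = 34, 38^8 = 58, 38^16 = 9
  38^30 = 38^16 * 38^8 * 38^4 * 38^2 = 9 * 58 * 34 * 41 mod 61
    9 * 58 = 522 = 34 mod 61
    34 * 34 = 1156 = 58 mod 61
    58 * 41 = 2378 = 60 mod 61
  38^30 = 60 mod 61
Result 60 = p - 1 = -1 mod 61: 38 is a quadratic non-residue mod 61. As a residue in [0, p-1] the value is 60.
38^30 mod 61 = 60

60


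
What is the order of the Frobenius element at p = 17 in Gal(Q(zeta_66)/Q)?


The Frobenius at p in Gal(Q(zeta_n)/Q) = (Z/nZ)* is the class of p, so its order is ord_66(17), the smallest k >= 1 with 17^k = 1 mod 66.
n = 66 = 2 * 3 * 11, phi(66) = 20; the order divides phi(n).
Divisors of 20: 1, 2, 4, 5, 10, 20
Repeated squaring mod 66: 17^1 = 17, 17^2 = 25, 17^4 = 31, 17^8 = 37, 17^16 = 49
Test divisors in increasing order:
  k=1: 17^1 = 17 mod 66
  k=2: 17^2 = 25 mod 66
  k=4: 17^4 = 31 mod 66
  k=5: 17^5 = 31 * 17 = 65 mod 66
  k=10: 17^10 = 37 * 25 = 1 mod 66  <- first divisor giving 1
Order = 10

10


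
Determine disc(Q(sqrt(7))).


For K = Q(sqrt(d)) with d squarefree: disc(K) = d if d = 1 mod 4, and disc(K) = 4d if d = 2 or 3 mod 4.
Here d = 7, and d mod 4 = 3.
d = 3 mod 4, not 1 (O_K = Z[sqrt(d)]), so disc(K) = 4d = 4 * (7) = 28

28


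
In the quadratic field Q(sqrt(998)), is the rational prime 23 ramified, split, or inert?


K = Q(sqrt(998)). Since d mod 4 = 2, disc(K) = 3992.
Check p | disc: 3992 mod 23 = 13.
p does not divide disc. Compute Legendre symbol (d/p):
9^((23-1)/2) mod 23 = 1
(d/p) = 1, so p splits: (p) = P*P' with e=1, f=1, g=2.
Therefore p is split.

split


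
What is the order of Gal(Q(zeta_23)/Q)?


|Gal(Q(zeta_23)/Q)| = phi(23)
= 22

22


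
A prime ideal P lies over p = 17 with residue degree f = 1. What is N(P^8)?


N(P^a) = p^(a*f)
= 17^(8*1)
= 17^8
= 6975757441

6975757441


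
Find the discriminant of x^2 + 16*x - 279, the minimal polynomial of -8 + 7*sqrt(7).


The element -8 + 7*sqrt(7) has minimal polynomial:
x^2 + 16*x - 279
Discriminant = (16)^2 - 4*(-279)
= 256 + 1116
= 1372

1372


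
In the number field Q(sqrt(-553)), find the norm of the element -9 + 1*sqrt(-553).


N(a + b*sqrt(d)) = a^2 - d*b^2
= (-9)^2 - (-553)*(1)^2
= 81 + 553
= 634

634


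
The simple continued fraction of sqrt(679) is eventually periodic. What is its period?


Run the CF algorithm for sqrt(679).
a_0 = floor(sqrt(679)) = 26; set m_0=0, q_0=1.
Recurrence: m' = q*a - m,  q' = (d - m'^2)/q,  a' = floor((a_0 + m')/q').
  step 1: m=26, q=3, a=17
  step 2: m=25, q=18, a=2
  step 3: m=11, q=31, a=1
  step 4: m=20, q=9, a=5
  step 5: m=25, q=6, a=8
  step 6: m=23, q=25, a=1
  step 7: m=2, q=27, a=1
  step 8: m=25, q=2, a=25
  step 9: m=25, q=27, a=1
  step 10: m=2, q=25, a=1
  step 11: m=23, q=6, a=8
  step 12: m=25, q=9, a=5
  step 13: m=20, q=31, a=1
  step 14: m=11, q=18, a=2
  step 15: m=25, q=3, a=17
  step 16: m=26, q=1, a=52
a_16 = 2*a_0 = 52, so the period closes here.
sqrt(679) = [26; 17, 2, 1, 5, 8, 1, 1, 25, 1, 1, 8, 5, 1, 2, 17, 52]
Period length = 16

16


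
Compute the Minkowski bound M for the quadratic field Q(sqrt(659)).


d = 659, d mod 4 = 3, so disc(K) = 4d = 2636; |disc(K)| = 2636
Real quadratic field, so n = 2, s = r2 = 0, r1 = 2
M = (n!/n^n) * (4/pi)^s * sqrt(|disc(K)|) = (2!/2^2) * (4/pi)^0 * sqrt(2636)
= 0.5 * 1.000000 * 51.341991
= 25.6710

25.6710


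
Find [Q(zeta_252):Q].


The degree equals Euler's totient phi(252).
252 = 2^2 * 3^2 * 7
phi(252) = 72

72


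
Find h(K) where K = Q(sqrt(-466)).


K = Q(sqrt(-466)). d mod 4 = 2, so D = disc(K) = 4d = -1864
h(K) equals the number of primitive reduced positive-definite forms (a, b, c) = a*x^2 + b*x*y + c*y^2 with b^2 - 4ac = D,
where reduced means |b| <= a <= c, with b >= 0 whenever |b| = a or a = c, and primitive means gcd(a, b, c) = 1.
Reduced forces 3a^2 <= |D| = 1864, so 1 <= a <= 24; b must have the parity of D, and c = (b^2 - D)/(4a) must be an integer >= a.
Enumerate a = 1..24, b in [-a, a]:
  a=1: (1, 0, 466)  [1]
  a=2: (2, 0, 233)  [1]
  a=3..4: none
  a=5: (5, -4, 94), (5, 4, 94)  [2]
  a=6..9: none
  a=10: (10, -4, 47), (10, 4, 47)  [2]
  a=11..18: none
  a=19: (19, -6, 25), (19, 6, 25)  [2]
  a=20..24: none
Total reduced forms: 1 + 1 + 2 + 2 + 2 = 8
h = 8

8


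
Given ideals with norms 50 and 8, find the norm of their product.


N(IJ) = N(I) * N(J)
= 50 * 8
= 400

400


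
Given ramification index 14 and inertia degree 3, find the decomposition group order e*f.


|D_P| = e * f
= 14 * 3
= 42

42


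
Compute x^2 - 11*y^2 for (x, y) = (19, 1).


x^2 - d*y^2
= 19^2 - 11*1^2
= 361 - 11
= 350

350


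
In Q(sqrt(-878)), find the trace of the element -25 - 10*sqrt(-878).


Tr(a + b*sqrt(d)) = (a + b*sqrt(d)) + (a - b*sqrt(d)) = 2a
= 2 * (-25)
= -50

-50


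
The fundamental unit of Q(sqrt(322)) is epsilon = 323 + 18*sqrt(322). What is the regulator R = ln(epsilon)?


epsilon = 323 + 18*sqrt(322)
= 645.9985
R = ln(645.9985)
= 6.4708

6.4708


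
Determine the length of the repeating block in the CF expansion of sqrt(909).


Run the CF algorithm for sqrt(909).
a_0 = floor(sqrt(909)) = 30; set m_0=0, q_0=1.
Recurrence: m' = q*a - m,  q' = (d - m'^2)/q,  a' = floor((a_0 + m')/q').
  step 1: m=30, q=9, a=6
  step 2: m=24, q=37, a=1
  step 3: m=13, q=20, a=2
  step 4: m=27, q=9, a=6
  step 5: m=27, q=20, a=2
  step 6: m=13, q=37, a=1
  step 7: m=24, q=9, a=6
  step 8: m=30, q=1, a=60
a_8 = 2*a_0 = 60, so the period closes here.
sqrt(909) = [30; 6, 1, 2, 6, 2, 1, 6, 60]
Period length = 8

8


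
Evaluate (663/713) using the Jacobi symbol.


Compute (663/713) via quadratic reciprocity:
  reciprocity: (663/713) -> +(713/663)
  reduce: (50/663)
  pull out 2: (2/663) = +1  (since 663 mod 8 = 7)
  reciprocity: (25/663) -> +(663/25)
  reduce: (13/25)
  reciprocity: (13/25) -> +(25/13)
  reduce: (12/13)
  pull out 2: (2/13) = -1  (since 13 mod 8 = 5)
  pull out 2: (2/13) = -1  (since 13 mod 8 = 5)
  reciprocity: (3/13) -> +(13/3)
  reduce: (1/3)
  (1/3) = 1
Product of signs = 1

1


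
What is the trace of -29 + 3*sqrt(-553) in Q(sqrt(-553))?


Tr(a + b*sqrt(d)) = (a + b*sqrt(d)) + (a - b*sqrt(d)) = 2a
= 2 * (-29)
= -58

-58


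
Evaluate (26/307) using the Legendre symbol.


p = 307 is prime, so compute (26/307) with the reciprocity algorithm (Jacobi-symbol steps: pull out 2s via (2/n), flip via reciprocity, reduce):
  pull out 2: (2/307) = -1  (since 307 mod 8 = 3)
  reciprocity: (13/307) -> +(307/13)
  reduce: (8/13)
  pull out 2: (2/13) = -1  (since 13 mod 8 = 5)
  pull out 2: (2/13) = -1  (since 13 mod 8 = 5)
  pull out 2: (2/13) = -1  (since 13 mod 8 = 5)
  (1/13) = 1
Product of signs = 1
(26/307) = 1

1


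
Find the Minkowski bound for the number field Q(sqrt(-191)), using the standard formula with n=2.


d = -191, d mod 4 = 1, so disc(K) = d = -191; |disc(K)| = 191
Imaginary quadratic field, so n = 2, s = r2 = 1, r1 = 0
M = (n!/n^n) * (4/pi)^s * sqrt(|disc(K)|) = (2!/2^2) * (4/pi)^1 * sqrt(191)
= 0.5 * 1.273240 * 13.820275
= 8.7983

8.7983


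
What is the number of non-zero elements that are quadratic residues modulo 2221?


For prime p, the number of non-zero quadratic residues is (p-1)/2.
= (2221-1)/2
= 1110

1110


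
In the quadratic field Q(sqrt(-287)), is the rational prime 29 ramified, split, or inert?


K = Q(sqrt(-287)). Since d mod 4 = 1, disc(K) = -287.
Check p | disc: -287 mod 29 = 3.
p does not divide disc. Compute Legendre symbol (d/p):
3^((29-1)/2) mod 29 = -1
(d/p) = -1, so p is inert: (p) stays prime with e=1, f=2, g=1.
Therefore p is inert.

inert


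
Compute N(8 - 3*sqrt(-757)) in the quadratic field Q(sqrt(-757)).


N(a + b*sqrt(d)) = a^2 - d*b^2
= (8)^2 - (-757)*(-3)^2
= 64 + 6813
= 6877

6877


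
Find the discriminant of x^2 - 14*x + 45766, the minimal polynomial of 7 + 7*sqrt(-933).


The element 7 + 7*sqrt(-933) has minimal polynomial:
x^2 - 14*x + 45766
Discriminant = (-14)^2 - 4*(45766)
= 196 - 183064
= -182868

-182868


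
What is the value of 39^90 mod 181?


p = 181 is prime and the exponent is (p-1)/2 = 90, so by Euler's criterion 39^90 = (39/181) = +1 or -1 mod 181.
Compute by square-and-multiply:
  90 = 64 + 16 + 8 + 2 (binary 1011010)
  Repeated squaring mod 181: 39^1 = 39, 39^2 = 73, 39^4 = 80, 39^8 = 65, 39^16 = 62, 39^32 = 43, 39^64 = 39
  39^90 = 39^64 * 39^16 * 39^8 * 39^2 = 39 * 62 * 65 * 73 mod 181
    39 * 62 = 2418 = 65 mod 181
    65 * 65 = 4225 = 62 mod 181
    62 * 73 = 4526 = 1 mod 181
  39^90 = 1 mod 181
Result 1: 39 is a quadratic residue mod 181.
39^90 mod 181 = 1

1


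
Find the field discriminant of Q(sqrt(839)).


For K = Q(sqrt(d)) with d squarefree: disc(K) = d if d = 1 mod 4, and disc(K) = 4d if d = 2 or 3 mod 4.
Here d = 839, and d mod 4 = 3.
d = 3 mod 4, not 1 (O_K = Z[sqrt(d)]), so disc(K) = 4d = 4 * (839) = 3356

3356


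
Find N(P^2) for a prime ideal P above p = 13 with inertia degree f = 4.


N(P^a) = p^(a*f)
= 13^(2*4)
= 13^8
= 815730721

815730721


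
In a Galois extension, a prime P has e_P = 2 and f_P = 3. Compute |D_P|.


|D_P| = e * f
= 2 * 3
= 6

6


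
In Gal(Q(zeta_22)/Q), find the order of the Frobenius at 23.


The Frobenius at p in Gal(Q(zeta_n)/Q) = (Z/nZ)* is the class of p, so its order is ord_22(23), the smallest k >= 1 with 23^k = 1 mod 22.
n = 22 = 2 * 11, phi(22) = 10; the order divides phi(n).
Divisors of 10: 1, 2, 5, 10
Repeated squaring mod 22: 23^1 = 1, 23^2 = 1, 23^4 = 1, 23^8 = 1
Test divisors in increasing order:
  k=1: 23^1 = 1 mod 22  <- first divisor giving 1
Order = 1

1


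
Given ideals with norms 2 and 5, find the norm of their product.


N(IJ) = N(I) * N(J)
= 2 * 5
= 10

10


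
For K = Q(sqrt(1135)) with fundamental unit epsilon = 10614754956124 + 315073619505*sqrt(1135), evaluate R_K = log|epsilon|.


epsilon = 10614754956124 + 315073619505*sqrt(1135)
= 2.1230e+13
R = ln(2.1230e+13)
= 30.6864

30.6864


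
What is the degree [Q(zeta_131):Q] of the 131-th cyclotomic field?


The degree equals Euler's totient phi(131).
131 = 131
phi(131) = 130

130


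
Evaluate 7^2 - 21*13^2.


x^2 - d*y^2
= 7^2 - 21*13^2
= 49 - 3549
= -3500

-3500


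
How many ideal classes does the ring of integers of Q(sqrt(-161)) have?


K = Q(sqrt(-161)). d mod 4 = 3, so D = disc(K) = 4d = -644
h(K) equals the number of primitive reduced positive-definite forms (a, b, c) = a*x^2 + b*x*y + c*y^2 with b^2 - 4ac = D,
where reduced means |b| <= a <= c, with b >= 0 whenever |b| = a or a = c, and primitive means gcd(a, b, c) = 1.
Reduced forces 3a^2 <= |D| = 644, so 1 <= a <= 14; b must have the parity of D, and c = (b^2 - D)/(4a) must be an integer >= a.
Enumerate a = 1..14, b in [-a, a]:
  a=1: (1, 0, 161)  [1]
  a=2: (2, 2, 81)  [1]
  a=3: (3, -2, 54), (3, 2, 54)  [2]
  a=4: none
  a=5: (5, -4, 33), (5, 4, 33)  [2]
  a=6: (6, -2, 27), (6, 2, 27)  [2]
  a=7: (7, 0, 23)  [1]
  a=8: none
  a=9: (9, -2, 18), (9, 2, 18)  [2]
  a=10: (10, -6, 17), (10, 6, 17)  [2]
  a=11: (11, -4, 15), (11, 4, 15)  [2]
  a=12..13: none
  a=14: (14, 14, 15)  [1]
Total reduced forms: 1 + 1 + 2 + 2 + 2 + 1 + 2 + 2 + 2 + 1 = 16
h = 16

16


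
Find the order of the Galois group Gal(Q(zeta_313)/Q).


|Gal(Q(zeta_313)/Q)| = phi(313)
= 312

312


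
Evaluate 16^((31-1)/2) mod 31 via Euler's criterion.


p = 31 is prime and the exponent is (p-1)/2 = 15, so by Euler's criterion 16^15 = (16/31) = +1 or -1 mod 31.
Compute by square-and-multiply:
  15 = 8 + 4 + 2 + 1 (binary 1111)
  Repeated squaring mod 31: 16^1 = 16, 16^2 = 8, 16^4 = 2, 16^8 = 4
  16^15 = 16^8 * 16^4 * 16^2 * 16^1 = 4 * 2 * 8 * 16 mod 31
    4 * 2 = 8 = 8 mod 31
    8 * 8 = 64 = 2 mod 31
    2 * 16 = 32 = 1 mod 31
  16^15 = 1 mod 31
Result 1: 16 is a quadratic residue mod 31.
16^15 mod 31 = 1

1


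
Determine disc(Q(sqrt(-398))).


For K = Q(sqrt(d)) with d squarefree: disc(K) = d if d = 1 mod 4, and disc(K) = 4d if d = 2 or 3 mod 4.
Here d = -398, and d mod 4 = 2.
d = 2 mod 4, not 1 (O_K = Z[sqrt(d)]), so disc(K) = 4d = 4 * (-398) = -1592

-1592


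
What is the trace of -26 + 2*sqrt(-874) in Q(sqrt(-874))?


Tr(a + b*sqrt(d)) = (a + b*sqrt(d)) + (a - b*sqrt(d)) = 2a
= 2 * (-26)
= -52

-52


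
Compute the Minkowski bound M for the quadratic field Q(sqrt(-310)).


d = -310, d mod 4 = 2, so disc(K) = 4d = -1240; |disc(K)| = 1240
Imaginary quadratic field, so n = 2, s = r2 = 1, r1 = 0
M = (n!/n^n) * (4/pi)^s * sqrt(|disc(K)|) = (2!/2^2) * (4/pi)^1 * sqrt(1240)
= 0.5 * 1.273240 * 35.213634
= 22.4177

22.4177


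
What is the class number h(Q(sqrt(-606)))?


K = Q(sqrt(-606)). d mod 4 = 2, so D = disc(K) = 4d = -2424
h(K) equals the number of primitive reduced positive-definite forms (a, b, c) = a*x^2 + b*x*y + c*y^2 with b^2 - 4ac = D,
where reduced means |b| <= a <= c, with b >= 0 whenever |b| = a or a = c, and primitive means gcd(a, b, c) = 1.
Reduced forces 3a^2 <= |D| = 2424, so 1 <= a <= 28; b must have the parity of D, and c = (b^2 - D)/(4a) must be an integer >= a.
Enumerate a = 1..28, b in [-a, a]:
  a=1: (1, 0, 606)  [1]
  a=2: (2, 0, 303)  [1]
  a=3: (3, 0, 202)  [1]
  a=4: none
  a=5: (5, -4, 122), (5, 4, 122)  [2]
  a=6: (6, 0, 101)  [1]
  a=7..9: none
  a=10: (10, -4, 61), (10, 4, 61)  [2]
  a=11..14: none
  a=15: (15, -6, 41), (15, 6, 41)  [2]
  a=16..24: none
  a=25: (25, -24, 30), (25, 24, 30)  [2]
  a=26..28: none
Total reduced forms: 1 + 1 + 1 + 2 + 1 + 2 + 2 + 2 = 12
h = 12

12


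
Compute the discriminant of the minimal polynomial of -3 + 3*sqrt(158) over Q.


The element -3 + 3*sqrt(158) has minimal polynomial:
x^2 + 6*x - 1413
Discriminant = (6)^2 - 4*(-1413)
= 36 + 5652
= 5688

5688


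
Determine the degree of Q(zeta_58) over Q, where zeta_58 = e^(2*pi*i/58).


The degree equals Euler's totient phi(58).
58 = 2 * 29
phi(58) = 28

28


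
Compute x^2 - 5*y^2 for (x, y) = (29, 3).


x^2 - d*y^2
= 29^2 - 5*3^2
= 841 - 45
= 796

796


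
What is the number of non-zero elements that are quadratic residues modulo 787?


For prime p, the number of non-zero quadratic residues is (p-1)/2.
= (787-1)/2
= 393

393
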